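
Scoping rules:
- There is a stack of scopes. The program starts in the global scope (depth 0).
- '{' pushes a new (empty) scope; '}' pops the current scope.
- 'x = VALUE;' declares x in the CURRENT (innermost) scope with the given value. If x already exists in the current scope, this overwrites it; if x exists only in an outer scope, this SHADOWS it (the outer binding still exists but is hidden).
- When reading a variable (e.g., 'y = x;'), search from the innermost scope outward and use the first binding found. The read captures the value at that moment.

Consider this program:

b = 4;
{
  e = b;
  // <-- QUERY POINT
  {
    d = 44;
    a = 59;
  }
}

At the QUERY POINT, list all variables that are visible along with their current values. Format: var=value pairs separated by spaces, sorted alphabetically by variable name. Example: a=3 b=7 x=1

Step 1: declare b=4 at depth 0
Step 2: enter scope (depth=1)
Step 3: declare e=(read b)=4 at depth 1
Visible at query point: b=4 e=4

Answer: b=4 e=4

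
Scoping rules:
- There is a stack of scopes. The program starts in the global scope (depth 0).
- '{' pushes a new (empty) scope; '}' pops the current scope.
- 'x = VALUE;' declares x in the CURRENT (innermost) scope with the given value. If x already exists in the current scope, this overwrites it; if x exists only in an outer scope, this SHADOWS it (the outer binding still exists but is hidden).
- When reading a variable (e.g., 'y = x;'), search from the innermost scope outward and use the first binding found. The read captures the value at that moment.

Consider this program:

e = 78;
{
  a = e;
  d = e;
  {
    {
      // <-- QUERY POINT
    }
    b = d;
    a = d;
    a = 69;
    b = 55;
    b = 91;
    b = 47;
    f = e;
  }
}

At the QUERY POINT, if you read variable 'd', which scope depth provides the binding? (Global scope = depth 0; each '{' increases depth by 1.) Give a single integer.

Step 1: declare e=78 at depth 0
Step 2: enter scope (depth=1)
Step 3: declare a=(read e)=78 at depth 1
Step 4: declare d=(read e)=78 at depth 1
Step 5: enter scope (depth=2)
Step 6: enter scope (depth=3)
Visible at query point: a=78 d=78 e=78

Answer: 1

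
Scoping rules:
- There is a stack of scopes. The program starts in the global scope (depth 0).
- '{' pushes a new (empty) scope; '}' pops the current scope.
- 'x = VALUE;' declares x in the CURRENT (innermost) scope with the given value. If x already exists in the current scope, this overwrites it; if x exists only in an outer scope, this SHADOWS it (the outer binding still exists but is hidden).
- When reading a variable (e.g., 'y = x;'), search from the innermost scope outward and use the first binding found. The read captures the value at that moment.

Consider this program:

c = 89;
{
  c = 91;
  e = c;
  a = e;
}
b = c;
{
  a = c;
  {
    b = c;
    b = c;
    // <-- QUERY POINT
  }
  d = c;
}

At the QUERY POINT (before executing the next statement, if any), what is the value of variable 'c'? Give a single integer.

Step 1: declare c=89 at depth 0
Step 2: enter scope (depth=1)
Step 3: declare c=91 at depth 1
Step 4: declare e=(read c)=91 at depth 1
Step 5: declare a=(read e)=91 at depth 1
Step 6: exit scope (depth=0)
Step 7: declare b=(read c)=89 at depth 0
Step 8: enter scope (depth=1)
Step 9: declare a=(read c)=89 at depth 1
Step 10: enter scope (depth=2)
Step 11: declare b=(read c)=89 at depth 2
Step 12: declare b=(read c)=89 at depth 2
Visible at query point: a=89 b=89 c=89

Answer: 89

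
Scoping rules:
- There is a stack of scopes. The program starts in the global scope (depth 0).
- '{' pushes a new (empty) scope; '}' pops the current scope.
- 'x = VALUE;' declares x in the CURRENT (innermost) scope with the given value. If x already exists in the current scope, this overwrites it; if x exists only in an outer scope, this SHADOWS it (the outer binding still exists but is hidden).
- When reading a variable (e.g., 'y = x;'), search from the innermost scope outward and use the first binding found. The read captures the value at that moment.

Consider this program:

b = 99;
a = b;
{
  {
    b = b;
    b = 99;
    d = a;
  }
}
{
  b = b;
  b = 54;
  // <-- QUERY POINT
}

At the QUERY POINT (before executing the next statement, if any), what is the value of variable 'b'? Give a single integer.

Step 1: declare b=99 at depth 0
Step 2: declare a=(read b)=99 at depth 0
Step 3: enter scope (depth=1)
Step 4: enter scope (depth=2)
Step 5: declare b=(read b)=99 at depth 2
Step 6: declare b=99 at depth 2
Step 7: declare d=(read a)=99 at depth 2
Step 8: exit scope (depth=1)
Step 9: exit scope (depth=0)
Step 10: enter scope (depth=1)
Step 11: declare b=(read b)=99 at depth 1
Step 12: declare b=54 at depth 1
Visible at query point: a=99 b=54

Answer: 54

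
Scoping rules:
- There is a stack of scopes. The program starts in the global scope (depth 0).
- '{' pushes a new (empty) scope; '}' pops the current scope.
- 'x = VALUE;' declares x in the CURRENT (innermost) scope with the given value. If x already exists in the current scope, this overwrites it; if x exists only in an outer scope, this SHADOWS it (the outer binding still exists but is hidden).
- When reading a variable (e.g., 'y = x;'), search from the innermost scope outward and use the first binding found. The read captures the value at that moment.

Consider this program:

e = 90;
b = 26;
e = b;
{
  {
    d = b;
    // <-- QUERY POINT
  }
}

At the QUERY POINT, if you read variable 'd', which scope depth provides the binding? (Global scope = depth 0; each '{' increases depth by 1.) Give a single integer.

Step 1: declare e=90 at depth 0
Step 2: declare b=26 at depth 0
Step 3: declare e=(read b)=26 at depth 0
Step 4: enter scope (depth=1)
Step 5: enter scope (depth=2)
Step 6: declare d=(read b)=26 at depth 2
Visible at query point: b=26 d=26 e=26

Answer: 2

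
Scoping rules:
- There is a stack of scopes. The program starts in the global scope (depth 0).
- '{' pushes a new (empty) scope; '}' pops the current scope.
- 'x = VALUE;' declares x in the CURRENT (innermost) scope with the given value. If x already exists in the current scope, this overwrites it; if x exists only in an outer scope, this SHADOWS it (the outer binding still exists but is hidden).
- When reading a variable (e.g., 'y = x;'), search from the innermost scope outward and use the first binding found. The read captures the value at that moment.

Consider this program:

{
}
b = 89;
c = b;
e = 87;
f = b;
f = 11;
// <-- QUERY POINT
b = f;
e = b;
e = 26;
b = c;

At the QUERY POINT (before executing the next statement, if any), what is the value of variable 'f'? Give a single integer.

Step 1: enter scope (depth=1)
Step 2: exit scope (depth=0)
Step 3: declare b=89 at depth 0
Step 4: declare c=(read b)=89 at depth 0
Step 5: declare e=87 at depth 0
Step 6: declare f=(read b)=89 at depth 0
Step 7: declare f=11 at depth 0
Visible at query point: b=89 c=89 e=87 f=11

Answer: 11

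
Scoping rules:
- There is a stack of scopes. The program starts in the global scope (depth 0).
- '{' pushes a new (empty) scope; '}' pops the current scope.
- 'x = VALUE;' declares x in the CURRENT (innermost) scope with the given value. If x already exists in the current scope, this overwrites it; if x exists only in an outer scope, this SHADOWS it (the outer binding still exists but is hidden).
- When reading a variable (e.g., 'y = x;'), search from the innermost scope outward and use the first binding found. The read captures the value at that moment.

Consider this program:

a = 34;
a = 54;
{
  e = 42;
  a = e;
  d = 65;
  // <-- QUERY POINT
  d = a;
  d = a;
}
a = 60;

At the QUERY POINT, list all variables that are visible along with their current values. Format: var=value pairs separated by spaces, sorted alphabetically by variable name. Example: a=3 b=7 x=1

Answer: a=42 d=65 e=42

Derivation:
Step 1: declare a=34 at depth 0
Step 2: declare a=54 at depth 0
Step 3: enter scope (depth=1)
Step 4: declare e=42 at depth 1
Step 5: declare a=(read e)=42 at depth 1
Step 6: declare d=65 at depth 1
Visible at query point: a=42 d=65 e=42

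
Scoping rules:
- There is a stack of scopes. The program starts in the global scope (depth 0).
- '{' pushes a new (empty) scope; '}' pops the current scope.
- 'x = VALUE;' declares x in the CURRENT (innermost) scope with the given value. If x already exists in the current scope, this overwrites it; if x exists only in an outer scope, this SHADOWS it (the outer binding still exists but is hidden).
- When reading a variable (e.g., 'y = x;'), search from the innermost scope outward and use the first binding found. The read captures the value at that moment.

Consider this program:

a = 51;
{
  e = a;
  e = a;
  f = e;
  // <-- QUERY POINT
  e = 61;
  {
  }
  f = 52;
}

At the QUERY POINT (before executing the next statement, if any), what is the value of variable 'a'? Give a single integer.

Step 1: declare a=51 at depth 0
Step 2: enter scope (depth=1)
Step 3: declare e=(read a)=51 at depth 1
Step 4: declare e=(read a)=51 at depth 1
Step 5: declare f=(read e)=51 at depth 1
Visible at query point: a=51 e=51 f=51

Answer: 51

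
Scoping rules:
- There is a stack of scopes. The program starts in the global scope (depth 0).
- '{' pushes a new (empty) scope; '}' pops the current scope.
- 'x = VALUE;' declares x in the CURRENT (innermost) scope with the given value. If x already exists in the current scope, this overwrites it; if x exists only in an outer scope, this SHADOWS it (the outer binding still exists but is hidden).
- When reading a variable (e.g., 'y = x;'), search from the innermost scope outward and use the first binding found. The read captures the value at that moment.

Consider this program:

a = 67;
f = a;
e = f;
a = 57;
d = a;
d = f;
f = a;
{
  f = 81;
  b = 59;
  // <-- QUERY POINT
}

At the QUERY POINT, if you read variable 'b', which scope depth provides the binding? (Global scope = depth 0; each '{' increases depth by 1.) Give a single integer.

Step 1: declare a=67 at depth 0
Step 2: declare f=(read a)=67 at depth 0
Step 3: declare e=(read f)=67 at depth 0
Step 4: declare a=57 at depth 0
Step 5: declare d=(read a)=57 at depth 0
Step 6: declare d=(read f)=67 at depth 0
Step 7: declare f=(read a)=57 at depth 0
Step 8: enter scope (depth=1)
Step 9: declare f=81 at depth 1
Step 10: declare b=59 at depth 1
Visible at query point: a=57 b=59 d=67 e=67 f=81

Answer: 1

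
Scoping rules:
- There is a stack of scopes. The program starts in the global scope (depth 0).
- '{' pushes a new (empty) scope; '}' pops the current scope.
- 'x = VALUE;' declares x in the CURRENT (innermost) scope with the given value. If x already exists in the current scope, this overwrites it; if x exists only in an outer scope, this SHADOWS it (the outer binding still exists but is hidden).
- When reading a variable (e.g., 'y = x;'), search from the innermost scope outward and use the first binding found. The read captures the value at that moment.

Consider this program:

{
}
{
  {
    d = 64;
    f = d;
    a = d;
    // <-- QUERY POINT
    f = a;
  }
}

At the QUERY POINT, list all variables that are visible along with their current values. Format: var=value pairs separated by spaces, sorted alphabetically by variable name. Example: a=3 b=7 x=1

Step 1: enter scope (depth=1)
Step 2: exit scope (depth=0)
Step 3: enter scope (depth=1)
Step 4: enter scope (depth=2)
Step 5: declare d=64 at depth 2
Step 6: declare f=(read d)=64 at depth 2
Step 7: declare a=(read d)=64 at depth 2
Visible at query point: a=64 d=64 f=64

Answer: a=64 d=64 f=64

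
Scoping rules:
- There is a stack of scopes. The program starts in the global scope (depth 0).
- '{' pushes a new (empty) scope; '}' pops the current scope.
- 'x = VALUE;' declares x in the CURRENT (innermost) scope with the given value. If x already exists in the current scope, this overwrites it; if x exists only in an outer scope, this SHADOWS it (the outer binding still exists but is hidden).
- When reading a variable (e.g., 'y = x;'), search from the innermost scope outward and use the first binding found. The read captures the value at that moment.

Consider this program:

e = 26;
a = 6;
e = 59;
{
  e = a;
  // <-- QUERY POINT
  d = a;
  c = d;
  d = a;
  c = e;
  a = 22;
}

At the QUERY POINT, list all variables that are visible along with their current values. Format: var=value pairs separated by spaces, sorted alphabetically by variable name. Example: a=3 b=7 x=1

Step 1: declare e=26 at depth 0
Step 2: declare a=6 at depth 0
Step 3: declare e=59 at depth 0
Step 4: enter scope (depth=1)
Step 5: declare e=(read a)=6 at depth 1
Visible at query point: a=6 e=6

Answer: a=6 e=6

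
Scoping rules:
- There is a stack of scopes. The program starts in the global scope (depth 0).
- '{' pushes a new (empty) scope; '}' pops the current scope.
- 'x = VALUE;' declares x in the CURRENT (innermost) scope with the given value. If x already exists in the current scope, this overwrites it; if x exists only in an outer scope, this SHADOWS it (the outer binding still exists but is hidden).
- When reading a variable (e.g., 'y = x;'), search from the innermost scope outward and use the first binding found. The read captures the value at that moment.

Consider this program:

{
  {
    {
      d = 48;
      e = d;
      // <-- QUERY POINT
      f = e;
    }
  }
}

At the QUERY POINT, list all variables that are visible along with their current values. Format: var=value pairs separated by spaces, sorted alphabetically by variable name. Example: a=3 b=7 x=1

Step 1: enter scope (depth=1)
Step 2: enter scope (depth=2)
Step 3: enter scope (depth=3)
Step 4: declare d=48 at depth 3
Step 5: declare e=(read d)=48 at depth 3
Visible at query point: d=48 e=48

Answer: d=48 e=48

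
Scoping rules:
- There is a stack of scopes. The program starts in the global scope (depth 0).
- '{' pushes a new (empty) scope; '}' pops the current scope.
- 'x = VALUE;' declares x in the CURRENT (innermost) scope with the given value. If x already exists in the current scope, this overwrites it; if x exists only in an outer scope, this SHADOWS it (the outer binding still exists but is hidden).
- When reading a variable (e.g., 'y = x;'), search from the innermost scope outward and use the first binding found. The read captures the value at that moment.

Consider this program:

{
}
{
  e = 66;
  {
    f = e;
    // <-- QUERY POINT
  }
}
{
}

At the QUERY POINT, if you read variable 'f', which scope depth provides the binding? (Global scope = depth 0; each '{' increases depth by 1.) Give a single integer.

Answer: 2

Derivation:
Step 1: enter scope (depth=1)
Step 2: exit scope (depth=0)
Step 3: enter scope (depth=1)
Step 4: declare e=66 at depth 1
Step 5: enter scope (depth=2)
Step 6: declare f=(read e)=66 at depth 2
Visible at query point: e=66 f=66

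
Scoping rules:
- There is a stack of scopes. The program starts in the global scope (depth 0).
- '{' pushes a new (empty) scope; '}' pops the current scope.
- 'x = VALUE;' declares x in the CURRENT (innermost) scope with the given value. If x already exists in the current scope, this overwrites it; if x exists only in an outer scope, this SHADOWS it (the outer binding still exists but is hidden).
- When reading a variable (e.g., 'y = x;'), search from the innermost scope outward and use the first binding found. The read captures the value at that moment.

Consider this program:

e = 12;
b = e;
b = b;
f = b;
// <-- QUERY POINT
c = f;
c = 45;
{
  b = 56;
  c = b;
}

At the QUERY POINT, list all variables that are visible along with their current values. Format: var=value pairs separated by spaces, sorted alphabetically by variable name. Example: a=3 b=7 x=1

Step 1: declare e=12 at depth 0
Step 2: declare b=(read e)=12 at depth 0
Step 3: declare b=(read b)=12 at depth 0
Step 4: declare f=(read b)=12 at depth 0
Visible at query point: b=12 e=12 f=12

Answer: b=12 e=12 f=12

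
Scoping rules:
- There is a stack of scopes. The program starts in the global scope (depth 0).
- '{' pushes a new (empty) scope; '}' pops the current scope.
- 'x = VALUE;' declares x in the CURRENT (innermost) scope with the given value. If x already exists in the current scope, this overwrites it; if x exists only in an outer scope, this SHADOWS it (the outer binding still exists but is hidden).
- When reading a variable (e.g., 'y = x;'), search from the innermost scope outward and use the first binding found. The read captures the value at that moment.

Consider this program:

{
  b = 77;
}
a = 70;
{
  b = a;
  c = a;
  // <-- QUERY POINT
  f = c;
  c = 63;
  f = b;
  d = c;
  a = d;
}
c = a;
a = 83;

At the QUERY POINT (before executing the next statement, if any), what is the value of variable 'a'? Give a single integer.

Answer: 70

Derivation:
Step 1: enter scope (depth=1)
Step 2: declare b=77 at depth 1
Step 3: exit scope (depth=0)
Step 4: declare a=70 at depth 0
Step 5: enter scope (depth=1)
Step 6: declare b=(read a)=70 at depth 1
Step 7: declare c=(read a)=70 at depth 1
Visible at query point: a=70 b=70 c=70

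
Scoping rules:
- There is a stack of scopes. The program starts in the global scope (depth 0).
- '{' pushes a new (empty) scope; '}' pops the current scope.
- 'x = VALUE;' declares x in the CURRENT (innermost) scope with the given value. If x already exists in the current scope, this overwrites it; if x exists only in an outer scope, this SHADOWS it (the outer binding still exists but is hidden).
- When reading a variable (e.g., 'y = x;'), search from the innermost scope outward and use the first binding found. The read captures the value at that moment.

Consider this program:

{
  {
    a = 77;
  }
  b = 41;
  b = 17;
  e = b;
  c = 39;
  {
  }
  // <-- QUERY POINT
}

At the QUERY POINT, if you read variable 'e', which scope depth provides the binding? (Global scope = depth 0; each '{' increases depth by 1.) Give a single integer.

Step 1: enter scope (depth=1)
Step 2: enter scope (depth=2)
Step 3: declare a=77 at depth 2
Step 4: exit scope (depth=1)
Step 5: declare b=41 at depth 1
Step 6: declare b=17 at depth 1
Step 7: declare e=(read b)=17 at depth 1
Step 8: declare c=39 at depth 1
Step 9: enter scope (depth=2)
Step 10: exit scope (depth=1)
Visible at query point: b=17 c=39 e=17

Answer: 1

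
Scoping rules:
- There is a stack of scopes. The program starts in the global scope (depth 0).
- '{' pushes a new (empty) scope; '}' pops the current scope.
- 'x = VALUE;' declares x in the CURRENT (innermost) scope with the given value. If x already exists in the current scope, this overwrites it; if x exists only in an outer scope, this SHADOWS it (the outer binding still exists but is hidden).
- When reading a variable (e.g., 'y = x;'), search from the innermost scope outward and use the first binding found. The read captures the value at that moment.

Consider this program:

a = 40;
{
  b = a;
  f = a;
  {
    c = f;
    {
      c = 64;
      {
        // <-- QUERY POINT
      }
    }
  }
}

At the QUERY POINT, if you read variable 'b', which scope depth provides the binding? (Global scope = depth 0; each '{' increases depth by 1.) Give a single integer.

Answer: 1

Derivation:
Step 1: declare a=40 at depth 0
Step 2: enter scope (depth=1)
Step 3: declare b=(read a)=40 at depth 1
Step 4: declare f=(read a)=40 at depth 1
Step 5: enter scope (depth=2)
Step 6: declare c=(read f)=40 at depth 2
Step 7: enter scope (depth=3)
Step 8: declare c=64 at depth 3
Step 9: enter scope (depth=4)
Visible at query point: a=40 b=40 c=64 f=40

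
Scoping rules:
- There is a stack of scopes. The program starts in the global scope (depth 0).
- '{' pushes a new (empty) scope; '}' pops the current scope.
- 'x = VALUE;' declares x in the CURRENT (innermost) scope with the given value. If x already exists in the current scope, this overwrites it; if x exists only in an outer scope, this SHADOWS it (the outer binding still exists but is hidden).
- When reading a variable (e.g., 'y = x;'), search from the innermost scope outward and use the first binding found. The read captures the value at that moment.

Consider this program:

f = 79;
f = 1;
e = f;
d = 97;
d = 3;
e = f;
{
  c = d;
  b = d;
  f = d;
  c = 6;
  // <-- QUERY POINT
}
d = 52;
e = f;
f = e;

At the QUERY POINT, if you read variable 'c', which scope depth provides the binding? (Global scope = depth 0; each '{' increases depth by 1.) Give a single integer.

Step 1: declare f=79 at depth 0
Step 2: declare f=1 at depth 0
Step 3: declare e=(read f)=1 at depth 0
Step 4: declare d=97 at depth 0
Step 5: declare d=3 at depth 0
Step 6: declare e=(read f)=1 at depth 0
Step 7: enter scope (depth=1)
Step 8: declare c=(read d)=3 at depth 1
Step 9: declare b=(read d)=3 at depth 1
Step 10: declare f=(read d)=3 at depth 1
Step 11: declare c=6 at depth 1
Visible at query point: b=3 c=6 d=3 e=1 f=3

Answer: 1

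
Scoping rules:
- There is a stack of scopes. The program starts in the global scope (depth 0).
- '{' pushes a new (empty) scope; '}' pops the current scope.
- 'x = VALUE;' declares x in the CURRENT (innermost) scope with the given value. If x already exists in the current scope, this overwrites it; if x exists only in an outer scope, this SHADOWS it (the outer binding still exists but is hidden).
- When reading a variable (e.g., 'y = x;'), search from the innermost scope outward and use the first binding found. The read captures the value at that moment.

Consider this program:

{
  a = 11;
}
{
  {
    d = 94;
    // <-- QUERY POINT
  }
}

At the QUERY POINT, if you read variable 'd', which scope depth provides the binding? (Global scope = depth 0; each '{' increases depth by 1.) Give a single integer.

Answer: 2

Derivation:
Step 1: enter scope (depth=1)
Step 2: declare a=11 at depth 1
Step 3: exit scope (depth=0)
Step 4: enter scope (depth=1)
Step 5: enter scope (depth=2)
Step 6: declare d=94 at depth 2
Visible at query point: d=94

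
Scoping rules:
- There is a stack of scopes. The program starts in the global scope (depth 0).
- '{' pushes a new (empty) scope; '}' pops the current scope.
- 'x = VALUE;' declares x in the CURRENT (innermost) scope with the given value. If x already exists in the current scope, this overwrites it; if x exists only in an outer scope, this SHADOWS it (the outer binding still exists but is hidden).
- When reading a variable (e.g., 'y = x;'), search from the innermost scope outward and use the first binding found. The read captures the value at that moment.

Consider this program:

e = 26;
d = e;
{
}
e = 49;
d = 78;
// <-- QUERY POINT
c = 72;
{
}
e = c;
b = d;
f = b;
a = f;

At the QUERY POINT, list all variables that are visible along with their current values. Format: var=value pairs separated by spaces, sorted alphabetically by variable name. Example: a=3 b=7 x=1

Step 1: declare e=26 at depth 0
Step 2: declare d=(read e)=26 at depth 0
Step 3: enter scope (depth=1)
Step 4: exit scope (depth=0)
Step 5: declare e=49 at depth 0
Step 6: declare d=78 at depth 0
Visible at query point: d=78 e=49

Answer: d=78 e=49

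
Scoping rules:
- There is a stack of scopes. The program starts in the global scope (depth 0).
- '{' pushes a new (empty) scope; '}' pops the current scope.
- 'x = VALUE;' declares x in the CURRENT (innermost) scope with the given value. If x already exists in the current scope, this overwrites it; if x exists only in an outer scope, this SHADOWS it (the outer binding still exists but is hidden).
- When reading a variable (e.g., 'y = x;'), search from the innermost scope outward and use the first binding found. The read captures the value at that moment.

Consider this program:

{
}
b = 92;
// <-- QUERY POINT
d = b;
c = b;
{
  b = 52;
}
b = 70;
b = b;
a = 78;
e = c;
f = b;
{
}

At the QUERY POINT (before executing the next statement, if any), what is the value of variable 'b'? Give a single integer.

Step 1: enter scope (depth=1)
Step 2: exit scope (depth=0)
Step 3: declare b=92 at depth 0
Visible at query point: b=92

Answer: 92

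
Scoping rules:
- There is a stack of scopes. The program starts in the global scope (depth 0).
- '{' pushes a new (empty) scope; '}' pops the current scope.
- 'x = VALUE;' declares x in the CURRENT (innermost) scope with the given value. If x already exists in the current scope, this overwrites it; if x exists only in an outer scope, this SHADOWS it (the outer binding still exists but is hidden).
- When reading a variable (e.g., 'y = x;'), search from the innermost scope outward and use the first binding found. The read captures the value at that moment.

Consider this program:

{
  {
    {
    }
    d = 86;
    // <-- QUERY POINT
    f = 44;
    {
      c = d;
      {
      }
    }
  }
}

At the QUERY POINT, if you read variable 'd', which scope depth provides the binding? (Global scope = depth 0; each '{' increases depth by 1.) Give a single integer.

Step 1: enter scope (depth=1)
Step 2: enter scope (depth=2)
Step 3: enter scope (depth=3)
Step 4: exit scope (depth=2)
Step 5: declare d=86 at depth 2
Visible at query point: d=86

Answer: 2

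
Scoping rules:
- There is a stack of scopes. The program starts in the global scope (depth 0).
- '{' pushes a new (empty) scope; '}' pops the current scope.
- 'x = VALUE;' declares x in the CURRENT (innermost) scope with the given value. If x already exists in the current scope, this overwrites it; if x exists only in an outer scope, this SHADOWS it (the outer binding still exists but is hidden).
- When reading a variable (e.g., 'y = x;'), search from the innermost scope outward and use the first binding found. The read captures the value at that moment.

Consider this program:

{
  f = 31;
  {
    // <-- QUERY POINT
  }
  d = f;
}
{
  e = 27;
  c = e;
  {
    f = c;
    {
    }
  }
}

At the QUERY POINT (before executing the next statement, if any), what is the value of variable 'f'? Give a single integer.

Step 1: enter scope (depth=1)
Step 2: declare f=31 at depth 1
Step 3: enter scope (depth=2)
Visible at query point: f=31

Answer: 31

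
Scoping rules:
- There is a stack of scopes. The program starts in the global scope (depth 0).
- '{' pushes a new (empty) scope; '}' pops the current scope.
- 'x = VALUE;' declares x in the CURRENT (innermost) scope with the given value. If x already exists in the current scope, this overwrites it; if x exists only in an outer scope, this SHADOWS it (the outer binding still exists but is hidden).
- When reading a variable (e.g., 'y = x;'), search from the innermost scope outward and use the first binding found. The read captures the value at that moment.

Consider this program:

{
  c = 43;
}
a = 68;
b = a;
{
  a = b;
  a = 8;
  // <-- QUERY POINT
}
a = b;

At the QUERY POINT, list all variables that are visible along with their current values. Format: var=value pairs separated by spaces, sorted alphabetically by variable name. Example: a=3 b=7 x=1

Answer: a=8 b=68

Derivation:
Step 1: enter scope (depth=1)
Step 2: declare c=43 at depth 1
Step 3: exit scope (depth=0)
Step 4: declare a=68 at depth 0
Step 5: declare b=(read a)=68 at depth 0
Step 6: enter scope (depth=1)
Step 7: declare a=(read b)=68 at depth 1
Step 8: declare a=8 at depth 1
Visible at query point: a=8 b=68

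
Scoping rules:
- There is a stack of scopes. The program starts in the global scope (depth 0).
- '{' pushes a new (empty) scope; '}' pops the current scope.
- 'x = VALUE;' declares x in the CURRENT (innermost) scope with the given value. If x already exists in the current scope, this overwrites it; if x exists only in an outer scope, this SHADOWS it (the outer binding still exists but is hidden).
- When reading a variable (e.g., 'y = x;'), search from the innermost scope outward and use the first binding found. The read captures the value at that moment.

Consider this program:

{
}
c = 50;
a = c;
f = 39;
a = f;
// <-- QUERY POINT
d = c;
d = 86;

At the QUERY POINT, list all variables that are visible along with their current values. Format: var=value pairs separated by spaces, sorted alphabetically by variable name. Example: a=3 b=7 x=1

Step 1: enter scope (depth=1)
Step 2: exit scope (depth=0)
Step 3: declare c=50 at depth 0
Step 4: declare a=(read c)=50 at depth 0
Step 5: declare f=39 at depth 0
Step 6: declare a=(read f)=39 at depth 0
Visible at query point: a=39 c=50 f=39

Answer: a=39 c=50 f=39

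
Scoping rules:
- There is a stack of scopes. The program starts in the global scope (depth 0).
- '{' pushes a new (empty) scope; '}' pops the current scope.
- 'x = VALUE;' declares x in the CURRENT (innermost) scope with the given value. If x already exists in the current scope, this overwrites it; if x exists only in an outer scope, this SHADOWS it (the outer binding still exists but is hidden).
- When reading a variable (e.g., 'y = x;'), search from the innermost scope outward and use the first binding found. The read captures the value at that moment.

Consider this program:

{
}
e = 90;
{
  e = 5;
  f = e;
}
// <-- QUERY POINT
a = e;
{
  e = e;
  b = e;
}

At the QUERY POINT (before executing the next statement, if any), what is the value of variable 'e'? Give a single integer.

Step 1: enter scope (depth=1)
Step 2: exit scope (depth=0)
Step 3: declare e=90 at depth 0
Step 4: enter scope (depth=1)
Step 5: declare e=5 at depth 1
Step 6: declare f=(read e)=5 at depth 1
Step 7: exit scope (depth=0)
Visible at query point: e=90

Answer: 90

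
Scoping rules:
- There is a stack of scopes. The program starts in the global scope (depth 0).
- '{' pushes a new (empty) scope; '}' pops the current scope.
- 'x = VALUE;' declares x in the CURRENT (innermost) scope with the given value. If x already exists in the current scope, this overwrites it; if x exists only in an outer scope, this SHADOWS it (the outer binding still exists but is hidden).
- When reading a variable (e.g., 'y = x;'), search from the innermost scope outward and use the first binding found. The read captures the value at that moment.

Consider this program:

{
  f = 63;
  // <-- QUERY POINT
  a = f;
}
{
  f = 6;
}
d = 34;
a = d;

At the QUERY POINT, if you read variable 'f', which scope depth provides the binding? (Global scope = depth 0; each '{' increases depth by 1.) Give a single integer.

Step 1: enter scope (depth=1)
Step 2: declare f=63 at depth 1
Visible at query point: f=63

Answer: 1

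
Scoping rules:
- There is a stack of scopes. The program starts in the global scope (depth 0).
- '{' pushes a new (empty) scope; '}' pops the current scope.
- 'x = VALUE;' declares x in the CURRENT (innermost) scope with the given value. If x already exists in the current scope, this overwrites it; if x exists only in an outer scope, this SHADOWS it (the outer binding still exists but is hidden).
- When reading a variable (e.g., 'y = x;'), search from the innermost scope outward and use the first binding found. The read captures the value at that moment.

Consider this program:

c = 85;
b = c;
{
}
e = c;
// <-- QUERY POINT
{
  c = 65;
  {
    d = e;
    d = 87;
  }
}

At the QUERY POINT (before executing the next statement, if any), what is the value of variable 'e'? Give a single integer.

Answer: 85

Derivation:
Step 1: declare c=85 at depth 0
Step 2: declare b=(read c)=85 at depth 0
Step 3: enter scope (depth=1)
Step 4: exit scope (depth=0)
Step 5: declare e=(read c)=85 at depth 0
Visible at query point: b=85 c=85 e=85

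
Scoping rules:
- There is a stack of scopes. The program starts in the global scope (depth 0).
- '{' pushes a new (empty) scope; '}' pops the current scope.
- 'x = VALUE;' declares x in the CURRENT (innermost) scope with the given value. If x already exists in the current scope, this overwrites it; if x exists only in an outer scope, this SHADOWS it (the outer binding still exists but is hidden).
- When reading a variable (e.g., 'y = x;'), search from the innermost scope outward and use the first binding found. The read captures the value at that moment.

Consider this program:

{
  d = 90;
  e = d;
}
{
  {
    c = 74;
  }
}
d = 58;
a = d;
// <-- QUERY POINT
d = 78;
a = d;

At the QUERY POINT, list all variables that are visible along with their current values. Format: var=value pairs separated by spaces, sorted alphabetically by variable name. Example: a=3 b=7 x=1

Step 1: enter scope (depth=1)
Step 2: declare d=90 at depth 1
Step 3: declare e=(read d)=90 at depth 1
Step 4: exit scope (depth=0)
Step 5: enter scope (depth=1)
Step 6: enter scope (depth=2)
Step 7: declare c=74 at depth 2
Step 8: exit scope (depth=1)
Step 9: exit scope (depth=0)
Step 10: declare d=58 at depth 0
Step 11: declare a=(read d)=58 at depth 0
Visible at query point: a=58 d=58

Answer: a=58 d=58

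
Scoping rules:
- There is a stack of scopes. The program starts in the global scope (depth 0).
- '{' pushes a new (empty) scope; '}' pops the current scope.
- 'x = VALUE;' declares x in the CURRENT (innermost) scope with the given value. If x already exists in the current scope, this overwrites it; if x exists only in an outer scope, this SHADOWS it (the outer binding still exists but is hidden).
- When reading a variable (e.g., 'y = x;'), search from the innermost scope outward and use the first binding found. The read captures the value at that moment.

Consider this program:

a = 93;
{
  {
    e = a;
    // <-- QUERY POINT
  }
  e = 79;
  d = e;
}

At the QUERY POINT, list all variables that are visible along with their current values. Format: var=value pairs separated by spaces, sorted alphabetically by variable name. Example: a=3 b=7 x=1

Step 1: declare a=93 at depth 0
Step 2: enter scope (depth=1)
Step 3: enter scope (depth=2)
Step 4: declare e=(read a)=93 at depth 2
Visible at query point: a=93 e=93

Answer: a=93 e=93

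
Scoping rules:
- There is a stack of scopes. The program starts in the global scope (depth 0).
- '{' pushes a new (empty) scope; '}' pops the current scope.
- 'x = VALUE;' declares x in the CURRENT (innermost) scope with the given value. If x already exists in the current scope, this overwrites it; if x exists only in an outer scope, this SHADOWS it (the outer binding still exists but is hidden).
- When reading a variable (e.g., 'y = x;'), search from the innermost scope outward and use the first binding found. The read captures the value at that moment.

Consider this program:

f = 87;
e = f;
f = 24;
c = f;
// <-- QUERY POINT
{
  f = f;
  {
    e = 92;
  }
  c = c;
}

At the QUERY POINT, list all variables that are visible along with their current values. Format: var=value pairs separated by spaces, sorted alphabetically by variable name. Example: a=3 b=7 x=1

Answer: c=24 e=87 f=24

Derivation:
Step 1: declare f=87 at depth 0
Step 2: declare e=(read f)=87 at depth 0
Step 3: declare f=24 at depth 0
Step 4: declare c=(read f)=24 at depth 0
Visible at query point: c=24 e=87 f=24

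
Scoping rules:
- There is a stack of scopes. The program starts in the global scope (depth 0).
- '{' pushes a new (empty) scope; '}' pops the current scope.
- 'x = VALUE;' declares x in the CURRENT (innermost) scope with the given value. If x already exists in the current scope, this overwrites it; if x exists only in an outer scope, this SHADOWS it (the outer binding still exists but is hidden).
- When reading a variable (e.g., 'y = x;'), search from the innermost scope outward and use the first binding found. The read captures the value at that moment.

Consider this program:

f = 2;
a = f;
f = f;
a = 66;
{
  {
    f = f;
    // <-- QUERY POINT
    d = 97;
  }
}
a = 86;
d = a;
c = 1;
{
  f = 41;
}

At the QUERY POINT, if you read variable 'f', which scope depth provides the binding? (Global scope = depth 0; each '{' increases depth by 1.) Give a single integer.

Step 1: declare f=2 at depth 0
Step 2: declare a=(read f)=2 at depth 0
Step 3: declare f=(read f)=2 at depth 0
Step 4: declare a=66 at depth 0
Step 5: enter scope (depth=1)
Step 6: enter scope (depth=2)
Step 7: declare f=(read f)=2 at depth 2
Visible at query point: a=66 f=2

Answer: 2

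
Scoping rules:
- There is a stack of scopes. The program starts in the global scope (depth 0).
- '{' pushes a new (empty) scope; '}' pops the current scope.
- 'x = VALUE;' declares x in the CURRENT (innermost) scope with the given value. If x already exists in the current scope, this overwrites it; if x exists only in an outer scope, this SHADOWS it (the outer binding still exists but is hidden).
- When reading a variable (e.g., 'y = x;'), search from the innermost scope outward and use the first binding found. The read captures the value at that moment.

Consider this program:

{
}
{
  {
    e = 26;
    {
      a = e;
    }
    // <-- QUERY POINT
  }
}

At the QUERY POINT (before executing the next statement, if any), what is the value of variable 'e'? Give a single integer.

Answer: 26

Derivation:
Step 1: enter scope (depth=1)
Step 2: exit scope (depth=0)
Step 3: enter scope (depth=1)
Step 4: enter scope (depth=2)
Step 5: declare e=26 at depth 2
Step 6: enter scope (depth=3)
Step 7: declare a=(read e)=26 at depth 3
Step 8: exit scope (depth=2)
Visible at query point: e=26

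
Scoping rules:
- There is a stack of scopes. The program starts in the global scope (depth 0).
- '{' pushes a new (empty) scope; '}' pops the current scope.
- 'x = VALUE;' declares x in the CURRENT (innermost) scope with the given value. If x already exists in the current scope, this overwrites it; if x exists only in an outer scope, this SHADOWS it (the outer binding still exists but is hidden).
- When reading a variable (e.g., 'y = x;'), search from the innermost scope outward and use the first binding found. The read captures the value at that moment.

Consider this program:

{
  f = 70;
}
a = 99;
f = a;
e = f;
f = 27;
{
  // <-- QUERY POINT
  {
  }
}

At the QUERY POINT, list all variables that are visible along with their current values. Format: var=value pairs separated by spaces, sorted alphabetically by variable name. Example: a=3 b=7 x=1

Answer: a=99 e=99 f=27

Derivation:
Step 1: enter scope (depth=1)
Step 2: declare f=70 at depth 1
Step 3: exit scope (depth=0)
Step 4: declare a=99 at depth 0
Step 5: declare f=(read a)=99 at depth 0
Step 6: declare e=(read f)=99 at depth 0
Step 7: declare f=27 at depth 0
Step 8: enter scope (depth=1)
Visible at query point: a=99 e=99 f=27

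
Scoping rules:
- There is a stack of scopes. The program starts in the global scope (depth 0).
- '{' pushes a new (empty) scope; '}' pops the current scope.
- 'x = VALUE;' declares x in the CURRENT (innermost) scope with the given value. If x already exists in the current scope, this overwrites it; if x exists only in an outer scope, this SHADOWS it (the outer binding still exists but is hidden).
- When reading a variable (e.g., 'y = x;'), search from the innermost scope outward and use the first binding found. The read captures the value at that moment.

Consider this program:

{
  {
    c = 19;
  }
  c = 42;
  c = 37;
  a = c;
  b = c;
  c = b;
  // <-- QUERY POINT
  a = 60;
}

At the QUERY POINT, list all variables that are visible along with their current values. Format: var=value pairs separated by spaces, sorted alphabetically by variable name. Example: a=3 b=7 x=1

Answer: a=37 b=37 c=37

Derivation:
Step 1: enter scope (depth=1)
Step 2: enter scope (depth=2)
Step 3: declare c=19 at depth 2
Step 4: exit scope (depth=1)
Step 5: declare c=42 at depth 1
Step 6: declare c=37 at depth 1
Step 7: declare a=(read c)=37 at depth 1
Step 8: declare b=(read c)=37 at depth 1
Step 9: declare c=(read b)=37 at depth 1
Visible at query point: a=37 b=37 c=37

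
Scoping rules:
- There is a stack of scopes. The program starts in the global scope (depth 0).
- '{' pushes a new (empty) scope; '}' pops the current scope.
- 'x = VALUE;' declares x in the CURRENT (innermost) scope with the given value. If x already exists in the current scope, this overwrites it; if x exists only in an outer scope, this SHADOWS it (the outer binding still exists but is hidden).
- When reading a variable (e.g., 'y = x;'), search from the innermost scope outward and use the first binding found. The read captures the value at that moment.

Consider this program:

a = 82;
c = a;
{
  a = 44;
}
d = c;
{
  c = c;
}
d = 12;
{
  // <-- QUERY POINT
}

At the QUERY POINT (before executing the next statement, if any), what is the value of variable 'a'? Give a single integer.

Answer: 82

Derivation:
Step 1: declare a=82 at depth 0
Step 2: declare c=(read a)=82 at depth 0
Step 3: enter scope (depth=1)
Step 4: declare a=44 at depth 1
Step 5: exit scope (depth=0)
Step 6: declare d=(read c)=82 at depth 0
Step 7: enter scope (depth=1)
Step 8: declare c=(read c)=82 at depth 1
Step 9: exit scope (depth=0)
Step 10: declare d=12 at depth 0
Step 11: enter scope (depth=1)
Visible at query point: a=82 c=82 d=12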